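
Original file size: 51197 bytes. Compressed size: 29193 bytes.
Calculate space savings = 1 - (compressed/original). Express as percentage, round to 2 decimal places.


ratio = compressed/original = 29193/51197 = 0.570209
savings = 1 - ratio = 1 - 0.570209 = 0.429791
as a percentage: 0.429791 * 100 = 42.98%

Space savings = 1 - 29193/51197 = 42.98%


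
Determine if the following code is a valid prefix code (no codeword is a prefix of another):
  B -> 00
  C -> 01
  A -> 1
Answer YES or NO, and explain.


Checking each pair (does one codeword prefix another?):
  B='00' vs C='01': no prefix
  B='00' vs A='1': no prefix
  C='01' vs B='00': no prefix
  C='01' vs A='1': no prefix
  A='1' vs B='00': no prefix
  A='1' vs C='01': no prefix
No violation found over all pairs.

YES -- this is a valid prefix code. No codeword is a prefix of any other codeword.


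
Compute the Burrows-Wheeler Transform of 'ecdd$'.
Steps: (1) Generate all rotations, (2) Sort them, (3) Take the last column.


Rotations (sorted):
  0: $ecdd -> last char: d
  1: cdd$e -> last char: e
  2: d$ecd -> last char: d
  3: dd$ec -> last char: c
  4: ecdd$ -> last char: $


BWT = dedc$


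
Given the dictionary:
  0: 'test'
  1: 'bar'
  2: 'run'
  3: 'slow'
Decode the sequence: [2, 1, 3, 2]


Look up each index in the dictionary:
  2 -> 'run'
  1 -> 'bar'
  3 -> 'slow'
  2 -> 'run'

Decoded: "run bar slow run"


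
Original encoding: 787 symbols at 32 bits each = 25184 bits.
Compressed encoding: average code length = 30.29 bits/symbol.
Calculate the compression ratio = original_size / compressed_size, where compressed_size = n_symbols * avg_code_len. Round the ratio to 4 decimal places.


original_size = n_symbols * orig_bits = 787 * 32 = 25184 bits
compressed_size = n_symbols * avg_code_len = 787 * 30.29 = 23838.23 bits
ratio = original_size / compressed_size = 25184 / 23838.23 = 1.0565

Compression ratio = 1.0565


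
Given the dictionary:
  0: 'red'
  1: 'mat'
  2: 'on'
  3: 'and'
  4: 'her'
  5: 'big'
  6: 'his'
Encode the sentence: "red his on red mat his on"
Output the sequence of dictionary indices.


Look up each word in the dictionary:
  'red' -> 0
  'his' -> 6
  'on' -> 2
  'red' -> 0
  'mat' -> 1
  'his' -> 6
  'on' -> 2

Encoded: [0, 6, 2, 0, 1, 6, 2]


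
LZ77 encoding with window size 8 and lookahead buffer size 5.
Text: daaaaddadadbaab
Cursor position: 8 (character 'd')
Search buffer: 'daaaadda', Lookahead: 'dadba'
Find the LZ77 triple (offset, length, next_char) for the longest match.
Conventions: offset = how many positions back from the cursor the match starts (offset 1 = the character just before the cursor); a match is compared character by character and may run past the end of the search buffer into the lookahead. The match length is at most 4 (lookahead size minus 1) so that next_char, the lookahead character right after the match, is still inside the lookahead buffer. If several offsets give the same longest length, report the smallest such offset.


Try each offset into the search buffer:
  offset=1 (pos 7, char 'a'): match length 0
  offset=2 (pos 6, char 'd'): match length 3
  offset=3 (pos 5, char 'd'): match length 1
  offset=4 (pos 4, char 'a'): match length 0
  offset=5 (pos 3, char 'a'): match length 0
  offset=6 (pos 2, char 'a'): match length 0
  offset=7 (pos 1, char 'a'): match length 0
  offset=8 (pos 0, char 'd'): match length 2
Longest match has length 3 at offset 2.
next_char = character at position 8 + 3 = 11 -> 'b'

Best match: offset=2, length=3 (matching 'dad' starting at position 6)
LZ77 triple: (2, 3, 'b')


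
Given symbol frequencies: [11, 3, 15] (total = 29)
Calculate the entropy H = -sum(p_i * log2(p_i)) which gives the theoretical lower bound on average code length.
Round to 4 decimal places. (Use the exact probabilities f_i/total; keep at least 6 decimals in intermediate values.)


Per-symbol terms -p_i * log2(p_i) with p_i = f_i/29:
  p = 11/29 = 0.379310: log2(p) = -1.398549, -p*log2(p) = 0.530484
  p = 3/29 = 0.103448: log2(p) = -3.273018, -p*log2(p) = 0.338588
  p = 15/29 = 0.517241: log2(p) = -0.951090, -p*log2(p) = 0.491943
H = 0.530484 + 0.338588 + 0.491943 = 1.361015

H = 1.361 bits/symbol


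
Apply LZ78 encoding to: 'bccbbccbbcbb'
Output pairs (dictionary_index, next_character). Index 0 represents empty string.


LZ78 encoding steps:
Dictionary: {0: ''}
Step 1: w='' (idx 0), next='b' -> output (0, 'b'), add 'b' as idx 1
Step 2: w='' (idx 0), next='c' -> output (0, 'c'), add 'c' as idx 2
Step 3: w='c' (idx 2), next='b' -> output (2, 'b'), add 'cb' as idx 3
Step 4: w='b' (idx 1), next='c' -> output (1, 'c'), add 'bc' as idx 4
Step 5: w='cb' (idx 3), next='b' -> output (3, 'b'), add 'cbb' as idx 5
Step 6: w='cbb' (idx 5), end of input -> output (5, '')


Encoded: [(0, 'b'), (0, 'c'), (2, 'b'), (1, 'c'), (3, 'b'), (5, '')]


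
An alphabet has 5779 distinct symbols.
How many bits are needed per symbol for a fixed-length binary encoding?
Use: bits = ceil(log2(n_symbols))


log2(5779) = 12.4966
Bracket: 2^12 = 4096 < 5779 <= 2^13 = 8192
So ceil(log2(5779)) = 13

bits = ceil(log2(5779)) = ceil(12.4966) = 13 bits


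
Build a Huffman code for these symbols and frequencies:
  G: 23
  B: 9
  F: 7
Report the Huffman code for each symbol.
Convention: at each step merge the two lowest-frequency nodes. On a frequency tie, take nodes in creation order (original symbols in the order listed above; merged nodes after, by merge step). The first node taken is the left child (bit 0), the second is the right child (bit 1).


Huffman tree construction:
Step 1: Merge F(7) + B(9) = 16
Step 2: Merge (F+B)(16) + G(23) = 39
Read each symbol's code off the tree from the root (left child = 0, right child = 1).

Codes:
  G: 1 (length 1)
  B: 01 (length 2)
  F: 00 (length 2)
Average code length: 55/39 = 1.4103 bits/symbol


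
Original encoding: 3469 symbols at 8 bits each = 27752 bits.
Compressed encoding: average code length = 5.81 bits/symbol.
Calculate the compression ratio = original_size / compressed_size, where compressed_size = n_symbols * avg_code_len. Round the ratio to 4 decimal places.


original_size = n_symbols * orig_bits = 3469 * 8 = 27752 bits
compressed_size = n_symbols * avg_code_len = 3469 * 5.81 = 20154.89 bits
ratio = original_size / compressed_size = 27752 / 20154.89 = 1.3769

Compression ratio = 1.3769


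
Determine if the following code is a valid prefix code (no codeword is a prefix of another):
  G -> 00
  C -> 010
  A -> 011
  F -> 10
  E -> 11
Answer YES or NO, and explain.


Checking each pair (does one codeword prefix another?):
  G='00' vs C='010': no prefix
  G='00' vs A='011': no prefix
  G='00' vs F='10': no prefix
  G='00' vs E='11': no prefix
  C='010' vs G='00': no prefix
  C='010' vs A='011': no prefix
  C='010' vs F='10': no prefix
  C='010' vs E='11': no prefix
  A='011' vs G='00': no prefix
  A='011' vs C='010': no prefix
  A='011' vs F='10': no prefix
  A='011' vs E='11': no prefix
  F='10' vs G='00': no prefix
  F='10' vs C='010': no prefix
  F='10' vs A='011': no prefix
  F='10' vs E='11': no prefix
  E='11' vs G='00': no prefix
  E='11' vs C='010': no prefix
  E='11' vs A='011': no prefix
  E='11' vs F='10': no prefix
No violation found over all pairs.

YES -- this is a valid prefix code. No codeword is a prefix of any other codeword.


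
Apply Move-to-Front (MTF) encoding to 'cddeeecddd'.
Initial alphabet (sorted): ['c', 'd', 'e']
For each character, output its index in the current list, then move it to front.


MTF encoding:
'c': index 0 in ['c', 'd', 'e'] -> ['c', 'd', 'e']
'd': index 1 in ['c', 'd', 'e'] -> ['d', 'c', 'e']
'd': index 0 in ['d', 'c', 'e'] -> ['d', 'c', 'e']
'e': index 2 in ['d', 'c', 'e'] -> ['e', 'd', 'c']
'e': index 0 in ['e', 'd', 'c'] -> ['e', 'd', 'c']
'e': index 0 in ['e', 'd', 'c'] -> ['e', 'd', 'c']
'c': index 2 in ['e', 'd', 'c'] -> ['c', 'e', 'd']
'd': index 2 in ['c', 'e', 'd'] -> ['d', 'c', 'e']
'd': index 0 in ['d', 'c', 'e'] -> ['d', 'c', 'e']
'd': index 0 in ['d', 'c', 'e'] -> ['d', 'c', 'e']


Output: [0, 1, 0, 2, 0, 0, 2, 2, 0, 0]


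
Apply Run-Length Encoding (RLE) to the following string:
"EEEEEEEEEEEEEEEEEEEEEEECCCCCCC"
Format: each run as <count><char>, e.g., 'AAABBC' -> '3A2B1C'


Scanning runs left to right:
  i=0: run of 'E' x 23 -> '23E'
  i=23: run of 'C' x 7 -> '7C'

RLE = 23E7C


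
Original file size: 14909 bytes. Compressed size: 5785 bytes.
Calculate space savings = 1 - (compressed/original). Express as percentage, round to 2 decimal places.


ratio = compressed/original = 5785/14909 = 0.388021
savings = 1 - ratio = 1 - 0.388021 = 0.611979
as a percentage: 0.611979 * 100 = 61.2%

Space savings = 1 - 5785/14909 = 61.2%


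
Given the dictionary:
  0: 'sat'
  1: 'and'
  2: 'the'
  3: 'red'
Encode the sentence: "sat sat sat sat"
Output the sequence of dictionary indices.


Look up each word in the dictionary:
  'sat' -> 0
  'sat' -> 0
  'sat' -> 0
  'sat' -> 0

Encoded: [0, 0, 0, 0]


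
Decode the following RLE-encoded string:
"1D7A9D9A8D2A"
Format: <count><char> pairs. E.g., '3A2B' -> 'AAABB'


Expanding each <count><char> pair:
  1D -> 'D'
  7A -> 'AAAAAAA'
  9D -> 'DDDDDDDDD'
  9A -> 'AAAAAAAAA'
  8D -> 'DDDDDDDD'
  2A -> 'AA'

Decoded = DAAAAAAADDDDDDDDDAAAAAAAAADDDDDDDDAA


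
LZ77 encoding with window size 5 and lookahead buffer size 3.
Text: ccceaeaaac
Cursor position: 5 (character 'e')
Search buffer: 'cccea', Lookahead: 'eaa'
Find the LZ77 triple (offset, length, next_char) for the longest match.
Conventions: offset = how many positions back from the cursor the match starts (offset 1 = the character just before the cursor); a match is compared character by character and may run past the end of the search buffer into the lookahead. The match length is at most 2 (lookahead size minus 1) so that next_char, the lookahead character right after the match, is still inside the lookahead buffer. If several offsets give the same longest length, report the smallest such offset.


Try each offset into the search buffer:
  offset=1 (pos 4, char 'a'): match length 0
  offset=2 (pos 3, char 'e'): match length 2
  offset=3 (pos 2, char 'c'): match length 0
  offset=4 (pos 1, char 'c'): match length 0
  offset=5 (pos 0, char 'c'): match length 0
Longest match has length 2 at offset 2.
next_char = character at position 5 + 2 = 7 -> 'a'

Best match: offset=2, length=2 (matching 'ea' starting at position 3)
LZ77 triple: (2, 2, 'a')


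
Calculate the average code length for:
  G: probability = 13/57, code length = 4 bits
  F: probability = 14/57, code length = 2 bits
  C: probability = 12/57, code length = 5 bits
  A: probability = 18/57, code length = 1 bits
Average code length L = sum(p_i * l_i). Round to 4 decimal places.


Weighted contributions p_i * l_i:
  G: (13/57) * 4 = 52/57
  F: (14/57) * 2 = 28/57
  C: (12/57) * 5 = 60/57
  A: (18/57) * 1 = 18/57
Sum = (52 + 28 + 60 + 18)/57 = 158/57

L = 158/57 = 2.7719 bits/symbol


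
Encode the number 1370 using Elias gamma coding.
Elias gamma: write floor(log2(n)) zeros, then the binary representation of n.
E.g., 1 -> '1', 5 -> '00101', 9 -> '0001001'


num_bits = floor(log2(1370)) + 1 = 11
leading_zeros = num_bits - 1 = 10
binary(1370) = 10101011010

Elias gamma(1370) = '0000000000' + '10101011010' = 000000000010101011010 (21 bits)


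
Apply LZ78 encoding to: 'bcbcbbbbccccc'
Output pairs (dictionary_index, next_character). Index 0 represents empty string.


LZ78 encoding steps:
Dictionary: {0: ''}
Step 1: w='' (idx 0), next='b' -> output (0, 'b'), add 'b' as idx 1
Step 2: w='' (idx 0), next='c' -> output (0, 'c'), add 'c' as idx 2
Step 3: w='b' (idx 1), next='c' -> output (1, 'c'), add 'bc' as idx 3
Step 4: w='b' (idx 1), next='b' -> output (1, 'b'), add 'bb' as idx 4
Step 5: w='bb' (idx 4), next='c' -> output (4, 'c'), add 'bbc' as idx 5
Step 6: w='c' (idx 2), next='c' -> output (2, 'c'), add 'cc' as idx 6
Step 7: w='cc' (idx 6), end of input -> output (6, '')


Encoded: [(0, 'b'), (0, 'c'), (1, 'c'), (1, 'b'), (4, 'c'), (2, 'c'), (6, '')]


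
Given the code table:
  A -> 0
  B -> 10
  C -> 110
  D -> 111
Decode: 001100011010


Decoding:
0 -> A
0 -> A
110 -> C
0 -> A
0 -> A
110 -> C
10 -> B


Result: AACAACB


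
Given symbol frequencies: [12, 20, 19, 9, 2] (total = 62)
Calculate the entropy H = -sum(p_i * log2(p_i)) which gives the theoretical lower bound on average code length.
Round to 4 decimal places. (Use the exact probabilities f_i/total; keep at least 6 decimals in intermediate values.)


Per-symbol terms -p_i * log2(p_i) with p_i = f_i/62:
  p = 12/62 = 0.193548: log2(p) = -2.369234, -p*log2(p) = 0.458561
  p = 20/62 = 0.322581: log2(p) = -1.632268, -p*log2(p) = 0.526538
  p = 19/62 = 0.306452: log2(p) = -1.706269, -p*log2(p) = 0.522889
  p = 9/62 = 0.145161: log2(p) = -2.784271, -p*log2(p) = 0.404168
  p = 2/62 = 0.032258: log2(p) = -4.954196, -p*log2(p) = 0.159813
H = 0.458561 + 0.526538 + 0.522889 + 0.404168 + 0.159813 = 2.071969

H = 2.072 bits/symbol


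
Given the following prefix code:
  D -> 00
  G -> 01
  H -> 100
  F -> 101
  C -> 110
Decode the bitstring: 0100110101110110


Decoding step by step:
Bits 01 -> G
Bits 00 -> D
Bits 110 -> C
Bits 101 -> F
Bits 110 -> C
Bits 110 -> C


Decoded message: GDCFCC


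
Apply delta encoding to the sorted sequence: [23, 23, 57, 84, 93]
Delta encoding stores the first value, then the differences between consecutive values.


First value: 23
Deltas:
  23 - 23 = 0
  57 - 23 = 34
  84 - 57 = 27
  93 - 84 = 9


Delta encoded: [23, 0, 34, 27, 9]


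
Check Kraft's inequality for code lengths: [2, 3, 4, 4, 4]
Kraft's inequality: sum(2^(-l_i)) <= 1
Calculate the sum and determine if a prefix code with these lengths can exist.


Sum = 2^(-2) + 2^(-3) + 2^(-4) + 2^(-4) + 2^(-4)
    = 0.25 + 0.125 + 0.0625 + 0.0625 + 0.0625
    = 9/16 = 0.5625
Since 0.5625 <= 1, Kraft's inequality IS satisfied.
A prefix code with these lengths CAN exist.

Kraft sum = 0.5625. Satisfied.


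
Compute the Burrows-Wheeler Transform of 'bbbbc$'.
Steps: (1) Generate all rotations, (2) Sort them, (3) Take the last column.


Rotations (sorted):
  0: $bbbbc -> last char: c
  1: bbbbc$ -> last char: $
  2: bbbc$b -> last char: b
  3: bbc$bb -> last char: b
  4: bc$bbb -> last char: b
  5: c$bbbb -> last char: b


BWT = c$bbbb


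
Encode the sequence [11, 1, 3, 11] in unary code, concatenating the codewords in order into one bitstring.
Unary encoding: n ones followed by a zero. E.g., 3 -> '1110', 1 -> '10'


Encode each number as n ones followed by a terminating 0:
  11 -> 111111111110 (12 bits)
  1 -> 10 (2 bits)
  3 -> 1110 (4 bits)
  11 -> 111111111110 (12 bits)
Total length = 12 + 2 + 4 + 12 = 30 bits.

Unary([11, 1, 3, 11]) = 111111111110101110111111111110 (30 bits)


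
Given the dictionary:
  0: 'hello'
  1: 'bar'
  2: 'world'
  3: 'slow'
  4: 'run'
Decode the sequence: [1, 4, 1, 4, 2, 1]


Look up each index in the dictionary:
  1 -> 'bar'
  4 -> 'run'
  1 -> 'bar'
  4 -> 'run'
  2 -> 'world'
  1 -> 'bar'

Decoded: "bar run bar run world bar"


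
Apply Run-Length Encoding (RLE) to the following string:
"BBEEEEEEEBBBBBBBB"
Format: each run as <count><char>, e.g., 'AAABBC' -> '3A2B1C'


Scanning runs left to right:
  i=0: run of 'B' x 2 -> '2B'
  i=2: run of 'E' x 7 -> '7E'
  i=9: run of 'B' x 8 -> '8B'

RLE = 2B7E8B


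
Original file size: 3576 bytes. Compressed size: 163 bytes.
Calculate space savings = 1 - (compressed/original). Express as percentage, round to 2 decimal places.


ratio = compressed/original = 163/3576 = 0.045582
savings = 1 - ratio = 1 - 0.045582 = 0.954418
as a percentage: 0.954418 * 100 = 95.44%

Space savings = 1 - 163/3576 = 95.44%


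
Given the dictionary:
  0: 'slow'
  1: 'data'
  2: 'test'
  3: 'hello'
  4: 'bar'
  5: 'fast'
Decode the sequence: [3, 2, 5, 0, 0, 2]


Look up each index in the dictionary:
  3 -> 'hello'
  2 -> 'test'
  5 -> 'fast'
  0 -> 'slow'
  0 -> 'slow'
  2 -> 'test'

Decoded: "hello test fast slow slow test"


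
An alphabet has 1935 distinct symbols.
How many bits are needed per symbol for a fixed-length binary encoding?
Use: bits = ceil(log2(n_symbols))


log2(1935) = 10.9181
Bracket: 2^10 = 1024 < 1935 <= 2^11 = 2048
So ceil(log2(1935)) = 11

bits = ceil(log2(1935)) = ceil(10.9181) = 11 bits


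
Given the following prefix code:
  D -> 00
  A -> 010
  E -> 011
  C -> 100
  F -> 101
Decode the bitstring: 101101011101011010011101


Decoding step by step:
Bits 101 -> F
Bits 101 -> F
Bits 011 -> E
Bits 101 -> F
Bits 011 -> E
Bits 010 -> A
Bits 011 -> E
Bits 101 -> F


Decoded message: FFEFEAEF


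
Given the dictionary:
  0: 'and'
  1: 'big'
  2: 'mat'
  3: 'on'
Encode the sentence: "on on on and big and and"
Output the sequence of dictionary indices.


Look up each word in the dictionary:
  'on' -> 3
  'on' -> 3
  'on' -> 3
  'and' -> 0
  'big' -> 1
  'and' -> 0
  'and' -> 0

Encoded: [3, 3, 3, 0, 1, 0, 0]


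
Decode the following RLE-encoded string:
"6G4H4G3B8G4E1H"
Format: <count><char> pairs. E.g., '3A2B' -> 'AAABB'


Expanding each <count><char> pair:
  6G -> 'GGGGGG'
  4H -> 'HHHH'
  4G -> 'GGGG'
  3B -> 'BBB'
  8G -> 'GGGGGGGG'
  4E -> 'EEEE'
  1H -> 'H'

Decoded = GGGGGGHHHHGGGGBBBGGGGGGGGEEEEH


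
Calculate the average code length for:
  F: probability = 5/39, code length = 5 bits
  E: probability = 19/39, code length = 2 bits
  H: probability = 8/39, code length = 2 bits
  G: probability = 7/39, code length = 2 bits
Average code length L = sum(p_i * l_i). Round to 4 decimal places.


Weighted contributions p_i * l_i:
  F: (5/39) * 5 = 25/39
  E: (19/39) * 2 = 38/39
  H: (8/39) * 2 = 16/39
  G: (7/39) * 2 = 14/39
Sum = (25 + 38 + 16 + 14)/39 = 93/39

L = 93/39 = 2.3846 bits/symbol


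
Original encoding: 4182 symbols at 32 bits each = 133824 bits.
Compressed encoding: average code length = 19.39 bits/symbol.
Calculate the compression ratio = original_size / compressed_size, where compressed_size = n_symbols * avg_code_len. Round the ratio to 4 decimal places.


original_size = n_symbols * orig_bits = 4182 * 32 = 133824 bits
compressed_size = n_symbols * avg_code_len = 4182 * 19.39 = 81088.98 bits
ratio = original_size / compressed_size = 133824 / 81088.98 = 1.6503

Compression ratio = 1.6503


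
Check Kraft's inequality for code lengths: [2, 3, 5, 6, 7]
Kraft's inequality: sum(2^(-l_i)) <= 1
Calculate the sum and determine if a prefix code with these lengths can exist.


Sum = 2^(-2) + 2^(-3) + 2^(-5) + 2^(-6) + 2^(-7)
    = 0.25 + 0.125 + 0.03125 + 0.015625 + 0.0078125
    = 55/128 = 0.4296875
Since 0.4296875 <= 1, Kraft's inequality IS satisfied.
A prefix code with these lengths CAN exist.

Kraft sum = 0.4296875. Satisfied.


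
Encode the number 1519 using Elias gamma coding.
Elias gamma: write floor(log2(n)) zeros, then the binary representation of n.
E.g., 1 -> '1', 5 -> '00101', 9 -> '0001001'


num_bits = floor(log2(1519)) + 1 = 11
leading_zeros = num_bits - 1 = 10
binary(1519) = 10111101111

Elias gamma(1519) = '0000000000' + '10111101111' = 000000000010111101111 (21 bits)


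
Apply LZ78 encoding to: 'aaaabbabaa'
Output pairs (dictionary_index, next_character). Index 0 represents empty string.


LZ78 encoding steps:
Dictionary: {0: ''}
Step 1: w='' (idx 0), next='a' -> output (0, 'a'), add 'a' as idx 1
Step 2: w='a' (idx 1), next='a' -> output (1, 'a'), add 'aa' as idx 2
Step 3: w='a' (idx 1), next='b' -> output (1, 'b'), add 'ab' as idx 3
Step 4: w='' (idx 0), next='b' -> output (0, 'b'), add 'b' as idx 4
Step 5: w='ab' (idx 3), next='a' -> output (3, 'a'), add 'aba' as idx 5
Step 6: w='a' (idx 1), end of input -> output (1, '')


Encoded: [(0, 'a'), (1, 'a'), (1, 'b'), (0, 'b'), (3, 'a'), (1, '')]


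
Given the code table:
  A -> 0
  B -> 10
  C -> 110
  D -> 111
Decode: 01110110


Decoding:
0 -> A
111 -> D
0 -> A
110 -> C


Result: ADAC


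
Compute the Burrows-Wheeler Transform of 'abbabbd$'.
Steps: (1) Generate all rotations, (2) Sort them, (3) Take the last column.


Rotations (sorted):
  0: $abbabbd -> last char: d
  1: abbabbd$ -> last char: $
  2: abbd$abb -> last char: b
  3: babbd$ab -> last char: b
  4: bbabbd$a -> last char: a
  5: bbd$abba -> last char: a
  6: bd$abbab -> last char: b
  7: d$abbabb -> last char: b


BWT = d$bbaabb


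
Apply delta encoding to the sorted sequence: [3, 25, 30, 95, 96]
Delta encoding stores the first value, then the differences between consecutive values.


First value: 3
Deltas:
  25 - 3 = 22
  30 - 25 = 5
  95 - 30 = 65
  96 - 95 = 1


Delta encoded: [3, 22, 5, 65, 1]


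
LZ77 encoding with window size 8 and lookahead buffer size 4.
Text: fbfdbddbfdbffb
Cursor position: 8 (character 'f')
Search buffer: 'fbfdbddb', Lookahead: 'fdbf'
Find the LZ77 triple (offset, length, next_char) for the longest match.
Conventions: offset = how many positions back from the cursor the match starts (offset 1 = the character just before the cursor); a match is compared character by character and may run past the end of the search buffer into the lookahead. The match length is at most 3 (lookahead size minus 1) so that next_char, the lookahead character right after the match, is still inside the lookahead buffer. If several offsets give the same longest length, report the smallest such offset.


Try each offset into the search buffer:
  offset=1 (pos 7, char 'b'): match length 0
  offset=2 (pos 6, char 'd'): match length 0
  offset=3 (pos 5, char 'd'): match length 0
  offset=4 (pos 4, char 'b'): match length 0
  offset=5 (pos 3, char 'd'): match length 0
  offset=6 (pos 2, char 'f'): match length 3
  offset=7 (pos 1, char 'b'): match length 0
  offset=8 (pos 0, char 'f'): match length 1
Longest match has length 3 at offset 6.
next_char = character at position 8 + 3 = 11 -> 'f'

Best match: offset=6, length=3 (matching 'fdb' starting at position 2)
LZ77 triple: (6, 3, 'f')


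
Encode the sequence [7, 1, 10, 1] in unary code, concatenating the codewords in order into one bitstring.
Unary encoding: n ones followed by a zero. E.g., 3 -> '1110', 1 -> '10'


Encode each number as n ones followed by a terminating 0:
  7 -> 11111110 (8 bits)
  1 -> 10 (2 bits)
  10 -> 11111111110 (11 bits)
  1 -> 10 (2 bits)
Total length = 8 + 2 + 11 + 2 = 23 bits.

Unary([7, 1, 10, 1]) = 11111110101111111111010 (23 bits)


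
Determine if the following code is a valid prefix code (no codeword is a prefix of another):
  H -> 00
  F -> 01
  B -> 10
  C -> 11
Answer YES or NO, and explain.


Checking each pair (does one codeword prefix another?):
  H='00' vs F='01': no prefix
  H='00' vs B='10': no prefix
  H='00' vs C='11': no prefix
  F='01' vs H='00': no prefix
  F='01' vs B='10': no prefix
  F='01' vs C='11': no prefix
  B='10' vs H='00': no prefix
  B='10' vs F='01': no prefix
  B='10' vs C='11': no prefix
  C='11' vs H='00': no prefix
  C='11' vs F='01': no prefix
  C='11' vs B='10': no prefix
No violation found over all pairs.

YES -- this is a valid prefix code. No codeword is a prefix of any other codeword.


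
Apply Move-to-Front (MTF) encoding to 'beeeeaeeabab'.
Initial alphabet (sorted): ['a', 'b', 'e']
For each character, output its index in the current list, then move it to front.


MTF encoding:
'b': index 1 in ['a', 'b', 'e'] -> ['b', 'a', 'e']
'e': index 2 in ['b', 'a', 'e'] -> ['e', 'b', 'a']
'e': index 0 in ['e', 'b', 'a'] -> ['e', 'b', 'a']
'e': index 0 in ['e', 'b', 'a'] -> ['e', 'b', 'a']
'e': index 0 in ['e', 'b', 'a'] -> ['e', 'b', 'a']
'a': index 2 in ['e', 'b', 'a'] -> ['a', 'e', 'b']
'e': index 1 in ['a', 'e', 'b'] -> ['e', 'a', 'b']
'e': index 0 in ['e', 'a', 'b'] -> ['e', 'a', 'b']
'a': index 1 in ['e', 'a', 'b'] -> ['a', 'e', 'b']
'b': index 2 in ['a', 'e', 'b'] -> ['b', 'a', 'e']
'a': index 1 in ['b', 'a', 'e'] -> ['a', 'b', 'e']
'b': index 1 in ['a', 'b', 'e'] -> ['b', 'a', 'e']


Output: [1, 2, 0, 0, 0, 2, 1, 0, 1, 2, 1, 1]


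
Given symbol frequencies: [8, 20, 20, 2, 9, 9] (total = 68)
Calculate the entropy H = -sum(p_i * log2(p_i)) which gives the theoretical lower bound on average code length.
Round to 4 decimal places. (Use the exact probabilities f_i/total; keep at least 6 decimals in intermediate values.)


Per-symbol terms -p_i * log2(p_i) with p_i = f_i/68:
  p = 8/68 = 0.117647: log2(p) = -3.087463, -p*log2(p) = 0.363231
  p = 20/68 = 0.294118: log2(p) = -1.765535, -p*log2(p) = 0.519275
  p = 20/68 = 0.294118: log2(p) = -1.765535, -p*log2(p) = 0.519275
  p = 2/68 = 0.029412: log2(p) = -5.087463, -p*log2(p) = 0.149631
  p = 9/68 = 0.132353: log2(p) = -2.917538, -p*log2(p) = 0.386145
  p = 9/68 = 0.132353: log2(p) = -2.917538, -p*log2(p) = 0.386145
H = 0.363231 + 0.519275 + 0.519275 + 0.149631 + 0.386145 + 0.386145 = 2.323702

H = 2.3237 bits/symbol


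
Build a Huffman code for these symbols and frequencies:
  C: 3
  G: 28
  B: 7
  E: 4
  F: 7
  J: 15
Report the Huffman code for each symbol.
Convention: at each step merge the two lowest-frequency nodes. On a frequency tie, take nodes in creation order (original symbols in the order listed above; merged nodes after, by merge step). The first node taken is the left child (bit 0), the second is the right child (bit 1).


Huffman tree construction:
Step 1: Merge C(3) + E(4) = 7
Step 2: Merge B(7) + F(7) = 14
Step 3: Merge (C+E)(7) + (B+F)(14) = 21
Step 4: Merge J(15) + ((C+E)+(B+F))(21) = 36
Step 5: Merge G(28) + (J+((C+E)+(B+F)))(36) = 64
Read each symbol's code off the tree from the root (left child = 0, right child = 1).

Codes:
  C: 1100 (length 4)
  G: 0 (length 1)
  B: 1110 (length 4)
  E: 1101 (length 4)
  F: 1111 (length 4)
  J: 10 (length 2)
Average code length: 142/64 = 2.2188 bits/symbol


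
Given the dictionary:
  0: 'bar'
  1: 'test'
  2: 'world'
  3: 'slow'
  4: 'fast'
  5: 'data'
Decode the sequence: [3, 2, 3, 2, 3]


Look up each index in the dictionary:
  3 -> 'slow'
  2 -> 'world'
  3 -> 'slow'
  2 -> 'world'
  3 -> 'slow'

Decoded: "slow world slow world slow"


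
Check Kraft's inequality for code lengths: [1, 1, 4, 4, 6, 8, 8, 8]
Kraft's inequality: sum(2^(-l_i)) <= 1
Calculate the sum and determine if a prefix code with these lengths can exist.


Sum = 2^(-1) + 2^(-1) + 2^(-4) + 2^(-4) + 2^(-6) + 2^(-8) + 2^(-8) + 2^(-8)
    = 0.5 + 0.5 + 0.0625 + 0.0625 + 0.015625 + 0.00390625 + 0.00390625 + 0.00390625
    = 295/256 = 1.15234375
Since 1.15234375 > 1, Kraft's inequality is NOT satisfied.
A prefix code with these lengths CANNOT exist.

Kraft sum = 1.15234375. Not satisfied.


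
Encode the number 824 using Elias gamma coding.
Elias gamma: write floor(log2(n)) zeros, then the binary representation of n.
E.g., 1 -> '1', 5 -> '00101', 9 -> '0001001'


num_bits = floor(log2(824)) + 1 = 10
leading_zeros = num_bits - 1 = 9
binary(824) = 1100111000

Elias gamma(824) = '000000000' + '1100111000' = 0000000001100111000 (19 bits)


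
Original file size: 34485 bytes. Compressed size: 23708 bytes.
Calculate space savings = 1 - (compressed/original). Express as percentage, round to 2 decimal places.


ratio = compressed/original = 23708/34485 = 0.687487
savings = 1 - ratio = 1 - 0.687487 = 0.312513
as a percentage: 0.312513 * 100 = 31.25%

Space savings = 1 - 23708/34485 = 31.25%


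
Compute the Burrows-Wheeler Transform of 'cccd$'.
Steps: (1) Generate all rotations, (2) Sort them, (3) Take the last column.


Rotations (sorted):
  0: $cccd -> last char: d
  1: cccd$ -> last char: $
  2: ccd$c -> last char: c
  3: cd$cc -> last char: c
  4: d$ccc -> last char: c


BWT = d$ccc


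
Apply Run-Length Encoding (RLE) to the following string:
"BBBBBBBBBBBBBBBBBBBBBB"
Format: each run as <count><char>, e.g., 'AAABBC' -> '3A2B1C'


Scanning runs left to right:
  i=0: run of 'B' x 22 -> '22B'

RLE = 22B


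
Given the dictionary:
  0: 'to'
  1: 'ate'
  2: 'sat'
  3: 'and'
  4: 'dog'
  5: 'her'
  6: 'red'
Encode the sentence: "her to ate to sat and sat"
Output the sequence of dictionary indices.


Look up each word in the dictionary:
  'her' -> 5
  'to' -> 0
  'ate' -> 1
  'to' -> 0
  'sat' -> 2
  'and' -> 3
  'sat' -> 2

Encoded: [5, 0, 1, 0, 2, 3, 2]


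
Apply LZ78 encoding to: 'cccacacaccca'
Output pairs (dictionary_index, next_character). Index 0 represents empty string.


LZ78 encoding steps:
Dictionary: {0: ''}
Step 1: w='' (idx 0), next='c' -> output (0, 'c'), add 'c' as idx 1
Step 2: w='c' (idx 1), next='c' -> output (1, 'c'), add 'cc' as idx 2
Step 3: w='' (idx 0), next='a' -> output (0, 'a'), add 'a' as idx 3
Step 4: w='c' (idx 1), next='a' -> output (1, 'a'), add 'ca' as idx 4
Step 5: w='ca' (idx 4), next='c' -> output (4, 'c'), add 'cac' as idx 5
Step 6: w='cc' (idx 2), next='a' -> output (2, 'a'), add 'cca' as idx 6


Encoded: [(0, 'c'), (1, 'c'), (0, 'a'), (1, 'a'), (4, 'c'), (2, 'a')]


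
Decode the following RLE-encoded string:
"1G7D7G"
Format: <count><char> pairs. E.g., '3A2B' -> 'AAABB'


Expanding each <count><char> pair:
  1G -> 'G'
  7D -> 'DDDDDDD'
  7G -> 'GGGGGGG'

Decoded = GDDDDDDDGGGGGGG


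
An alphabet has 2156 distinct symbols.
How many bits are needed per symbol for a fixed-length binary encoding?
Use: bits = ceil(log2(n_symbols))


log2(2156) = 11.0741
Bracket: 2^11 = 2048 < 2156 <= 2^12 = 4096
So ceil(log2(2156)) = 12

bits = ceil(log2(2156)) = ceil(11.0741) = 12 bits


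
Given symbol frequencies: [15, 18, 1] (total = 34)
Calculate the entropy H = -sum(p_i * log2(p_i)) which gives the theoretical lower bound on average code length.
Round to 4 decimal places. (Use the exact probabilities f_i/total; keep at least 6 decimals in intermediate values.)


Per-symbol terms -p_i * log2(p_i) with p_i = f_i/34:
  p = 15/34 = 0.441176: log2(p) = -1.180572, -p*log2(p) = 0.520841
  p = 18/34 = 0.529412: log2(p) = -0.917538, -p*log2(p) = 0.485755
  p = 1/34 = 0.029412: log2(p) = -5.087463, -p*log2(p) = 0.149631
H = 0.520841 + 0.485755 + 0.149631 = 1.156227

H = 1.1562 bits/symbol


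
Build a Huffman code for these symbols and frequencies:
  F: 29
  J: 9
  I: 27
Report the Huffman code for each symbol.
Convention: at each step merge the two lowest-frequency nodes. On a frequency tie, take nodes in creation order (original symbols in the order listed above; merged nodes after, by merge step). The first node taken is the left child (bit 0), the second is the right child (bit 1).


Huffman tree construction:
Step 1: Merge J(9) + I(27) = 36
Step 2: Merge F(29) + (J+I)(36) = 65
Read each symbol's code off the tree from the root (left child = 0, right child = 1).

Codes:
  F: 0 (length 1)
  J: 10 (length 2)
  I: 11 (length 2)
Average code length: 101/65 = 1.5538 bits/symbol


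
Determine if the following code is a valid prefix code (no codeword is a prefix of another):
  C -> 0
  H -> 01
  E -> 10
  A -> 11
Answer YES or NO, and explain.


Checking each pair (does one codeword prefix another?):
  C='0' vs H='01': prefix -- VIOLATION

NO -- this is NOT a valid prefix code. C (0) is a prefix of H (01).


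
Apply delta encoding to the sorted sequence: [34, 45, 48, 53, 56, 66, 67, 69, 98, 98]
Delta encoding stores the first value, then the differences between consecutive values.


First value: 34
Deltas:
  45 - 34 = 11
  48 - 45 = 3
  53 - 48 = 5
  56 - 53 = 3
  66 - 56 = 10
  67 - 66 = 1
  69 - 67 = 2
  98 - 69 = 29
  98 - 98 = 0


Delta encoded: [34, 11, 3, 5, 3, 10, 1, 2, 29, 0]


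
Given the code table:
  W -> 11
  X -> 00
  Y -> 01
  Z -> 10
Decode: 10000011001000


Decoding:
10 -> Z
00 -> X
00 -> X
11 -> W
00 -> X
10 -> Z
00 -> X


Result: ZXXWXZX


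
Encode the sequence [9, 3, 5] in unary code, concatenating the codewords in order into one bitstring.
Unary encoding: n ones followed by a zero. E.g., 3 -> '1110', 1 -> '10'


Encode each number as n ones followed by a terminating 0:
  9 -> 1111111110 (10 bits)
  3 -> 1110 (4 bits)
  5 -> 111110 (6 bits)
Total length = 10 + 4 + 6 = 20 bits.

Unary([9, 3, 5]) = 11111111101110111110 (20 bits)


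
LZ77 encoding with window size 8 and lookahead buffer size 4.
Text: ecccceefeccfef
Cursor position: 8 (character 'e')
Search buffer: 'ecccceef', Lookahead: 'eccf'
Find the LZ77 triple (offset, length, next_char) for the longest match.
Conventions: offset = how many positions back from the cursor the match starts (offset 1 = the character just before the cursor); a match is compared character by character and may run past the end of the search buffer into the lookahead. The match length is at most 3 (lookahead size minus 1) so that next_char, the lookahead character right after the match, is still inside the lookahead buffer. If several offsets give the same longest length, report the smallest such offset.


Try each offset into the search buffer:
  offset=1 (pos 7, char 'f'): match length 0
  offset=2 (pos 6, char 'e'): match length 1
  offset=3 (pos 5, char 'e'): match length 1
  offset=4 (pos 4, char 'c'): match length 0
  offset=5 (pos 3, char 'c'): match length 0
  offset=6 (pos 2, char 'c'): match length 0
  offset=7 (pos 1, char 'c'): match length 0
  offset=8 (pos 0, char 'e'): match length 3
Longest match has length 3 at offset 8.
next_char = character at position 8 + 3 = 11 -> 'f'

Best match: offset=8, length=3 (matching 'ecc' starting at position 0)
LZ77 triple: (8, 3, 'f')


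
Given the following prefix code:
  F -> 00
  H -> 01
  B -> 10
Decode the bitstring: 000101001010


Decoding step by step:
Bits 00 -> F
Bits 01 -> H
Bits 01 -> H
Bits 00 -> F
Bits 10 -> B
Bits 10 -> B


Decoded message: FHHFBB


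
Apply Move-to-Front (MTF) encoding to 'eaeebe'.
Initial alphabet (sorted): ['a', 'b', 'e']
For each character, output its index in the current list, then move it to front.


MTF encoding:
'e': index 2 in ['a', 'b', 'e'] -> ['e', 'a', 'b']
'a': index 1 in ['e', 'a', 'b'] -> ['a', 'e', 'b']
'e': index 1 in ['a', 'e', 'b'] -> ['e', 'a', 'b']
'e': index 0 in ['e', 'a', 'b'] -> ['e', 'a', 'b']
'b': index 2 in ['e', 'a', 'b'] -> ['b', 'e', 'a']
'e': index 1 in ['b', 'e', 'a'] -> ['e', 'b', 'a']


Output: [2, 1, 1, 0, 2, 1]


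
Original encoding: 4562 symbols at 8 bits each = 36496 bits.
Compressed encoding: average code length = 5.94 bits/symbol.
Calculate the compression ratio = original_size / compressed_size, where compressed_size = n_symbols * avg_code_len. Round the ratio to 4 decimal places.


original_size = n_symbols * orig_bits = 4562 * 8 = 36496 bits
compressed_size = n_symbols * avg_code_len = 4562 * 5.94 = 27098.28 bits
ratio = original_size / compressed_size = 36496 / 27098.28 = 1.3468

Compression ratio = 1.3468


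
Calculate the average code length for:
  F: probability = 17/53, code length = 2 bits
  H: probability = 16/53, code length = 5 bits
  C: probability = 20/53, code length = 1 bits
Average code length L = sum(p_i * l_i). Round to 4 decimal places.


Weighted contributions p_i * l_i:
  F: (17/53) * 2 = 34/53
  H: (16/53) * 5 = 80/53
  C: (20/53) * 1 = 20/53
Sum = (34 + 80 + 20)/53 = 134/53

L = 134/53 = 2.5283 bits/symbol


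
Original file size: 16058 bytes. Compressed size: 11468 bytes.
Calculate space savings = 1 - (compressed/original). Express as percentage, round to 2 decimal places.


ratio = compressed/original = 11468/16058 = 0.714161
savings = 1 - ratio = 1 - 0.714161 = 0.285839
as a percentage: 0.285839 * 100 = 28.58%

Space savings = 1 - 11468/16058 = 28.58%


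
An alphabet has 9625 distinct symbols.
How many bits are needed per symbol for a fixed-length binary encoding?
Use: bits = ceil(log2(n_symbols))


log2(9625) = 13.2326
Bracket: 2^13 = 8192 < 9625 <= 2^14 = 16384
So ceil(log2(9625)) = 14

bits = ceil(log2(9625)) = ceil(13.2326) = 14 bits


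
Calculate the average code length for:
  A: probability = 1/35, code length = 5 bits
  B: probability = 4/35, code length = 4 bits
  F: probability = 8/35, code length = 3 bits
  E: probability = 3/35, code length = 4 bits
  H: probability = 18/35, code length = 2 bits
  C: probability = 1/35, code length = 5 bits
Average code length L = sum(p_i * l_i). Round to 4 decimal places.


Weighted contributions p_i * l_i:
  A: (1/35) * 5 = 5/35
  B: (4/35) * 4 = 16/35
  F: (8/35) * 3 = 24/35
  E: (3/35) * 4 = 12/35
  H: (18/35) * 2 = 36/35
  C: (1/35) * 5 = 5/35
Sum = (5 + 16 + 24 + 12 + 36 + 5)/35 = 98/35

L = 98/35 = 2.8000 bits/symbol


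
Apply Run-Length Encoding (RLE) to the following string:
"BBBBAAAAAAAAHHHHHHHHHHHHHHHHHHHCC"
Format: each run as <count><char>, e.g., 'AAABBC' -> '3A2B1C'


Scanning runs left to right:
  i=0: run of 'B' x 4 -> '4B'
  i=4: run of 'A' x 8 -> '8A'
  i=12: run of 'H' x 19 -> '19H'
  i=31: run of 'C' x 2 -> '2C'

RLE = 4B8A19H2C


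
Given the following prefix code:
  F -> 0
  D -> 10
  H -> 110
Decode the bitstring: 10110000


Decoding step by step:
Bits 10 -> D
Bits 110 -> H
Bits 0 -> F
Bits 0 -> F
Bits 0 -> F


Decoded message: DHFFF


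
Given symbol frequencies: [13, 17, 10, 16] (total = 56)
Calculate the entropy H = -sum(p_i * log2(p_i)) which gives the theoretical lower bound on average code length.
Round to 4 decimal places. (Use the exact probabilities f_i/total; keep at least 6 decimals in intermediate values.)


Per-symbol terms -p_i * log2(p_i) with p_i = f_i/56:
  p = 13/56 = 0.232143: log2(p) = -2.106915, -p*log2(p) = 0.489105
  p = 17/56 = 0.303571: log2(p) = -1.719892, -p*log2(p) = 0.522110
  p = 10/56 = 0.178571: log2(p) = -2.485427, -p*log2(p) = 0.443826
  p = 16/56 = 0.285714: log2(p) = -1.807355, -p*log2(p) = 0.516387
H = 0.489105 + 0.522110 + 0.443826 + 0.516387 = 1.971428

H = 1.9714 bits/symbol


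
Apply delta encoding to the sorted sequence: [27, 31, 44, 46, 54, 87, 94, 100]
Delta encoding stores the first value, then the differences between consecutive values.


First value: 27
Deltas:
  31 - 27 = 4
  44 - 31 = 13
  46 - 44 = 2
  54 - 46 = 8
  87 - 54 = 33
  94 - 87 = 7
  100 - 94 = 6


Delta encoded: [27, 4, 13, 2, 8, 33, 7, 6]


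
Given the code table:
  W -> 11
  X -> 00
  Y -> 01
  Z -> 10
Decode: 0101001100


Decoding:
01 -> Y
01 -> Y
00 -> X
11 -> W
00 -> X


Result: YYXWX


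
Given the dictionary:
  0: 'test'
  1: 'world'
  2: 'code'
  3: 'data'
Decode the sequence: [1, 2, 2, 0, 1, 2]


Look up each index in the dictionary:
  1 -> 'world'
  2 -> 'code'
  2 -> 'code'
  0 -> 'test'
  1 -> 'world'
  2 -> 'code'

Decoded: "world code code test world code"


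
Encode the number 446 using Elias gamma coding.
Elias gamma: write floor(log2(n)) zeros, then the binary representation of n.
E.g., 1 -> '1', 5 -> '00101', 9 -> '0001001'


num_bits = floor(log2(446)) + 1 = 9
leading_zeros = num_bits - 1 = 8
binary(446) = 110111110

Elias gamma(446) = '00000000' + '110111110' = 00000000110111110 (17 bits)


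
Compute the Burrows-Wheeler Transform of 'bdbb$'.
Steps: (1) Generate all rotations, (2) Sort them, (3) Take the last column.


Rotations (sorted):
  0: $bdbb -> last char: b
  1: b$bdb -> last char: b
  2: bb$bd -> last char: d
  3: bdbb$ -> last char: $
  4: dbb$b -> last char: b


BWT = bbd$b


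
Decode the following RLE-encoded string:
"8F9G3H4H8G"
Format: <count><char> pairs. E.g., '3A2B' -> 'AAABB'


Expanding each <count><char> pair:
  8F -> 'FFFFFFFF'
  9G -> 'GGGGGGGGG'
  3H -> 'HHH'
  4H -> 'HHHH'
  8G -> 'GGGGGGGG'

Decoded = FFFFFFFFGGGGGGGGGHHHHHHHGGGGGGGG


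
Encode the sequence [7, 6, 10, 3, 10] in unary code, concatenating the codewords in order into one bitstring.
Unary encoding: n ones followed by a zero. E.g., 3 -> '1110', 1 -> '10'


Encode each number as n ones followed by a terminating 0:
  7 -> 11111110 (8 bits)
  6 -> 1111110 (7 bits)
  10 -> 11111111110 (11 bits)
  3 -> 1110 (4 bits)
  10 -> 11111111110 (11 bits)
Total length = 8 + 7 + 11 + 4 + 11 = 41 bits.

Unary([7, 6, 10, 3, 10]) = 11111110111111011111111110111011111111110 (41 bits)


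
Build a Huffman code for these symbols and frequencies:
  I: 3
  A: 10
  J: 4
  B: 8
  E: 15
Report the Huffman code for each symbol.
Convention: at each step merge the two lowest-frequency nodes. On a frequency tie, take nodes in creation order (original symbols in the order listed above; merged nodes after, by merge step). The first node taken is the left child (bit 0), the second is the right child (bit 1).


Huffman tree construction:
Step 1: Merge I(3) + J(4) = 7
Step 2: Merge (I+J)(7) + B(8) = 15
Step 3: Merge A(10) + E(15) = 25
Step 4: Merge ((I+J)+B)(15) + (A+E)(25) = 40
Read each symbol's code off the tree from the root (left child = 0, right child = 1).

Codes:
  I: 000 (length 3)
  A: 10 (length 2)
  J: 001 (length 3)
  B: 01 (length 2)
  E: 11 (length 2)
Average code length: 87/40 = 2.1750 bits/symbol
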